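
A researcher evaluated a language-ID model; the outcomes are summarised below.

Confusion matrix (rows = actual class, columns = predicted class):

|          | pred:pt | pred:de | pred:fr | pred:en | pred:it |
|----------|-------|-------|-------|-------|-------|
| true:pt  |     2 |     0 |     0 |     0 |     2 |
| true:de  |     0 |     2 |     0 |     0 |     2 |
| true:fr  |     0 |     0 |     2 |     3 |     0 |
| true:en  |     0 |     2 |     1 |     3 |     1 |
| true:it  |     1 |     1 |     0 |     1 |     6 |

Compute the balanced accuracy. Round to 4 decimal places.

Balanced accuracy = mean of per-class recall.
  pt: recall = 2/4 = 0.50000
  de: recall = 2/4 = 0.50000
  fr: recall = 2/5 = 0.40000
  en: recall = 3/7 = 0.42857
  it: recall = 6/9 = 0.66667
Mean = (0.50000 + 0.50000 + 0.40000 + 0.42857 + 0.66667) / 5 = 0.4990

0.4990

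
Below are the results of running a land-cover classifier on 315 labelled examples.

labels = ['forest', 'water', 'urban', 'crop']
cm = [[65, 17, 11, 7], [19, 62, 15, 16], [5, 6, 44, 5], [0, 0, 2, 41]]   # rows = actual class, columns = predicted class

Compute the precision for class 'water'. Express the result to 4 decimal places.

0.7294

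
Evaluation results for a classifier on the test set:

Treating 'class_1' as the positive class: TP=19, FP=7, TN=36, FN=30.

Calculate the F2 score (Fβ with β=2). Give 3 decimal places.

Fβ = (1+β²)·TP / ((1+β²)·TP + β²·FN + FP), with β²=4
= 5·19 / (5·19 + 4·30 + 7) = 0.428

0.428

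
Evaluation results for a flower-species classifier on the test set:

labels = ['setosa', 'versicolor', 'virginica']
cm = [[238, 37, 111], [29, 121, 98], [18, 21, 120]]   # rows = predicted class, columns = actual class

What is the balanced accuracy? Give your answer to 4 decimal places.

0.6253

Balanced accuracy = mean of per-class recall.
  setosa: recall = 238/285 = 0.83509
  versicolor: recall = 121/179 = 0.67598
  virginica: recall = 120/329 = 0.36474
Mean = (0.83509 + 0.67598 + 0.36474) / 3 = 0.6253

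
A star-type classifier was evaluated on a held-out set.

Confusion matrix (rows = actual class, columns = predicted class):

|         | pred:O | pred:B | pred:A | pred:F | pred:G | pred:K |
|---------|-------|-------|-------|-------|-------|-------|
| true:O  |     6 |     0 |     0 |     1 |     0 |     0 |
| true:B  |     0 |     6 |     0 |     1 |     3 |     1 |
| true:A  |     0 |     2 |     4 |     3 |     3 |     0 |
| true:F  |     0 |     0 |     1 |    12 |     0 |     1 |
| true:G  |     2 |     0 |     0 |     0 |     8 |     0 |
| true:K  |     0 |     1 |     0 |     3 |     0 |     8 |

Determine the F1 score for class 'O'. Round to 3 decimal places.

0.800

One-vs-rest for 'O': TP = diagonal; FP = other classes predicted 'O'; FN = 'O' predicted as other.
F1 score = 2·TP/(2·TP+FP+FN).
O: TP=6, FP=0+0+0+2+0=2, FN=0+0+1+0+0=1 → 12/15 = 0.8000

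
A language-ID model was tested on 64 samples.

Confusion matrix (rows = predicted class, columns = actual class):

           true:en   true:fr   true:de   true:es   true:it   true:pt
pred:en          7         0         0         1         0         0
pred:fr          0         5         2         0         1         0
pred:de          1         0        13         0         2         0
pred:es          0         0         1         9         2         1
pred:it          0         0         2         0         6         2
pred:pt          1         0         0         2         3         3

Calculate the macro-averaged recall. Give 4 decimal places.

0.6964

Per-class recall (TP/(TP+FN)):
  en: TP=7, FN=0+1+0+0+1=2 → 7/9 = 0.77778
  fr: TP=5, FN=0+0+0+0+0=0 → 5/5 = 1.00000
  de: TP=13, FN=0+2+1+2+0=5 → 13/18 = 0.72222
  es: TP=9, FN=1+0+0+0+2=3 → 9/12 = 0.75000
  it: TP=6, FN=0+1+2+2+3=8 → 6/14 = 0.42857
  pt: TP=3, FN=0+0+0+1+2=3 → 3/6 = 0.50000
Macro-recall = mean = (0.77778 + 1.00000 + 0.72222 + 0.75000 + 0.42857 + 0.50000) / 6 = 0.6964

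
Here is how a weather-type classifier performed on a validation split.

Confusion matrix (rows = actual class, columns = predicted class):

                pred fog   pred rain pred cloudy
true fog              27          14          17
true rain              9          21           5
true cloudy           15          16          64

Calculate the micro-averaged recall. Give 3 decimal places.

0.596

Micro-averaging pools counts across classes: ΣTP=112, ΣFP=76, ΣFN=76.
Micro-recall = TP/(TP+FN) on pooled counts = 0.596 (equals overall accuracy in single-label multiclass).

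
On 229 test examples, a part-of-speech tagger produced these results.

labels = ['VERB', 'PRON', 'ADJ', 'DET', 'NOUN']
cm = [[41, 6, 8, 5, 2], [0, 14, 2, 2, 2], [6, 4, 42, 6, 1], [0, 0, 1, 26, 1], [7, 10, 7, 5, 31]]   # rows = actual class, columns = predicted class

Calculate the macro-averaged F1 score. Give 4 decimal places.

0.6585

Per-class F1 score (2·TP/(2·TP+FP+FN)):
  VERB: TP=41, FP=0+6+0+7=13, FN=6+8+5+2=21 → 82/116 = 0.70690
  PRON: TP=14, FP=6+4+0+10=20, FN=0+2+2+2=6 → 28/54 = 0.51852
  ADJ: TP=42, FP=8+2+1+7=18, FN=6+4+6+1=17 → 84/119 = 0.70588
  DET: TP=26, FP=5+2+6+5=18, FN=0+0+1+1=2 → 52/72 = 0.72222
  NOUN: TP=31, FP=2+2+1+1=6, FN=7+10+7+5=29 → 62/97 = 0.63918
Macro-F1 score = mean = (0.70690 + 0.51852 + 0.70588 + 0.72222 + 0.63918) / 5 = 0.6585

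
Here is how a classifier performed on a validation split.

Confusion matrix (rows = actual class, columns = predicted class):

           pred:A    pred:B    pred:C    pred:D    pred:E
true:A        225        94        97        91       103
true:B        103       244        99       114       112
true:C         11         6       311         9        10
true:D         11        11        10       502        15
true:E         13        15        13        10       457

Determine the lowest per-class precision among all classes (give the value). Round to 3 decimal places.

Per-class precision (TP/(TP+FP)):
  A: TP=225, FP=103+11+11+13=138 → 225/363 = 0.6198
  B: TP=244, FP=94+6+11+15=126 → 244/370 = 0.6595
  C: TP=311, FP=97+99+10+13=219 → 311/530 = 0.5868
  D: TP=502, FP=91+114+9+10=224 → 502/726 = 0.6915
  E: TP=457, FP=103+112+10+15=240 → 457/697 = 0.6557
Lowest is class 'C' with precision = 0.587.

0.587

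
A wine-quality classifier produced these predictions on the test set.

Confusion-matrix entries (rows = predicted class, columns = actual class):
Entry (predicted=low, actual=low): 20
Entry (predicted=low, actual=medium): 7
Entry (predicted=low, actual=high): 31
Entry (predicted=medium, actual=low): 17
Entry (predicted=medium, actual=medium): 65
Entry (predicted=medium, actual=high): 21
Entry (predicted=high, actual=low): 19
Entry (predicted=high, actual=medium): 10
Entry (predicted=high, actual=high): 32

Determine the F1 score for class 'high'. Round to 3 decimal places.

0.441

One-vs-rest for 'high': TP = diagonal; FP = other classes predicted 'high'; FN = 'high' predicted as other.
F1 score = 2·TP/(2·TP+FP+FN).
high: TP=32, FP=19+10=29, FN=31+21=52 → 64/145 = 0.4414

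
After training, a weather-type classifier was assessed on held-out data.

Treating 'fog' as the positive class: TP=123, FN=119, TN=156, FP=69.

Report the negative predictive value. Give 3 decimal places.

0.567

NPV = TN/(TN+FN) = 156/(156+119) = 0.567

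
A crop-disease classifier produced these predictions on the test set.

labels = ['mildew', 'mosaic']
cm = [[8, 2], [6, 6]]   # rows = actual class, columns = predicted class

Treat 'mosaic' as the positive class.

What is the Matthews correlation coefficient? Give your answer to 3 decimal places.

0.311

MCC = (TP·TN − FP·FN) / √((TP+FP)(TP+FN)(TN+FP)(TN+FN))
Numerator = 6·8 − 2·6 = 36
Denominator = √(8·12·10·14) = √13440 = 115.9310
MCC = 36 / 115.9310 = 0.311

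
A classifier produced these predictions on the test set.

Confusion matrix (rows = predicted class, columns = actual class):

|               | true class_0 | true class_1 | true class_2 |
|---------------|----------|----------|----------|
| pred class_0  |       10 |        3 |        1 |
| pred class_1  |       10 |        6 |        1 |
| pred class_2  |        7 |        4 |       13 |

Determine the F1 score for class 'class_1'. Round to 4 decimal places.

0.4000

F1 score = 2·TP/(2·TP+FP+FN).
class_1: TP=6, FP=10+1=11, FN=3+4=7 → 12/30 = 0.40000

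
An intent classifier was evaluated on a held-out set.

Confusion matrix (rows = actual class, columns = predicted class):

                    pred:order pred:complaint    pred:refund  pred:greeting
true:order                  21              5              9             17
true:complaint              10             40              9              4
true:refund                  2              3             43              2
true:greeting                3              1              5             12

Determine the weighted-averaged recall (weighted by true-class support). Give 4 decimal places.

0.6237

Per-class recall (TP/(TP+FN)):
  order: TP=21, FN=5+9+17=31 → 21/52 = 0.40385
  complaint: TP=40, FN=10+9+4=23 → 40/63 = 0.63492
  refund: TP=43, FN=2+3+2=7 → 43/50 = 0.86000
  greeting: TP=12, FN=3+1+5=9 → 12/21 = 0.57143
Weighted-recall = Σ (supportᵢ/N)·recallᵢ with N=186: (52/186)·0.40385 + (63/186)·0.63492 + (50/186)·0.86000 + (21/186)·0.57143 = 0.6237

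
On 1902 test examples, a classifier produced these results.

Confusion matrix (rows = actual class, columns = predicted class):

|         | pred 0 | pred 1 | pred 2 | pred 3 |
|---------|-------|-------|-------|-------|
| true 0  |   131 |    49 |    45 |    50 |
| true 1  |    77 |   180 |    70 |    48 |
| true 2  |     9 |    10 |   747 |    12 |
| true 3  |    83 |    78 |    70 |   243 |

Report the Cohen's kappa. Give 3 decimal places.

Observed agreement pₒ = trace/N = 1301/1902 = 0.6840
Expected agreement pₑ = Σ (rowᵢ·colᵢ)/N² = (275·300 + 375·317 + 778·932 + 474·353)/1902² = 0.3024
κ = (pₒ − pₑ)/(1 − pₑ) = (0.6840 − 0.3024)/(1 − 0.3024) = 0.547

0.547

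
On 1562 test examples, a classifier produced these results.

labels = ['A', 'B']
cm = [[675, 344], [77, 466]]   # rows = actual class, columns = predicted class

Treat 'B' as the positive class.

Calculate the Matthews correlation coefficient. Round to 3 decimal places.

MCC = (TP·TN − FP·FN) / √((TP+FP)(TP+FN)(TN+FP)(TN+FN))
Numerator = 466·675 − 344·77 = 288062
Denominator = √(810·543·1019·752) = √337036451040 = 580548.4054
MCC = 288062 / 580548.4054 = 0.496

0.496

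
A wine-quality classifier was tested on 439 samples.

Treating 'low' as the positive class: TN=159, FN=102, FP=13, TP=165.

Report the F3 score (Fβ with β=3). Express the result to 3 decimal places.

0.639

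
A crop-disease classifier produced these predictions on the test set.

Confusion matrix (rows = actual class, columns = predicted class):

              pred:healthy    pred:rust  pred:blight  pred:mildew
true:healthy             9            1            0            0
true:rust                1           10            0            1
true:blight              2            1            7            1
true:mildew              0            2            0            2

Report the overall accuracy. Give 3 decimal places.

0.757

Accuracy = trace / total = (9+10+7+2=28) / 37 = 28/37 = 0.757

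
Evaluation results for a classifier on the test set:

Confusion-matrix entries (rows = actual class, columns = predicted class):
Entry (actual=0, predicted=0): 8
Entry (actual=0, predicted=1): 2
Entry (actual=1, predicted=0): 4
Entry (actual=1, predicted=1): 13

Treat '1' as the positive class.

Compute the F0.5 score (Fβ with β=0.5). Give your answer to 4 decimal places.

Fβ = (1+β²)·TP / ((1+β²)·TP + β²·FN + FP), with β²=1/4
= 1.25·13 / (1.25·13 + 0.25·4 + 2) = 0.8442

0.8442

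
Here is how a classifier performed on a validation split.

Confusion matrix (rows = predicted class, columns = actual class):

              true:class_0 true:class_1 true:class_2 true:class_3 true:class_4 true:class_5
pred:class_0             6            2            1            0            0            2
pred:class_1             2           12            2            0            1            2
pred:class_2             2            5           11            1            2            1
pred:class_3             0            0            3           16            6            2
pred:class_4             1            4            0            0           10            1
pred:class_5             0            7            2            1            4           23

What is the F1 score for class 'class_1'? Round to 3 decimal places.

0.490

Treat 'class_1' as positive and all other classes as negative.
F1 score = 2·TP/(2·TP+FP+FN).
class_1: TP=12, FP=2+2+0+1+2=7, FN=2+5+0+4+7=18 → 24/49 = 0.4898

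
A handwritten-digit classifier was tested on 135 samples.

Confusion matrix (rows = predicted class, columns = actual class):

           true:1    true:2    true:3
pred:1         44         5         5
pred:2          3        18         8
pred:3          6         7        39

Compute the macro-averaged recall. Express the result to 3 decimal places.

0.727

Per-class recall (TP/(TP+FN)):
  1: TP=44, FN=3+6=9 → 44/53 = 0.8302
  2: TP=18, FN=5+7=12 → 18/30 = 0.6000
  3: TP=39, FN=5+8=13 → 39/52 = 0.7500
Macro-recall = mean = (0.8302 + 0.6000 + 0.7500) / 3 = 0.727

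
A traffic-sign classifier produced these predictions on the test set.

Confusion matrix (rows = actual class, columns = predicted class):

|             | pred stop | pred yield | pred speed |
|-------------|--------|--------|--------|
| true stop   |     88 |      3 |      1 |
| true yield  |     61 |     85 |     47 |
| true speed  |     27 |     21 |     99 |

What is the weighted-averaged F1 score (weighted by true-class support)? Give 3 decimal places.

Per-class F1 score (2·TP/(2·TP+FP+FN)):
  stop: TP=88, FP=61+27=88, FN=3+1=4 → 176/268 = 0.6567
  yield: TP=85, FP=3+21=24, FN=61+47=108 → 170/302 = 0.5629
  speed: TP=99, FP=1+47=48, FN=27+21=48 → 198/294 = 0.6735
Weighted-F1 score = Σ (supportᵢ/N)·F1 scoreᵢ with N=432: (92/432)·0.6567 + (193/432)·0.5629 + (147/432)·0.6735 = 0.621

0.621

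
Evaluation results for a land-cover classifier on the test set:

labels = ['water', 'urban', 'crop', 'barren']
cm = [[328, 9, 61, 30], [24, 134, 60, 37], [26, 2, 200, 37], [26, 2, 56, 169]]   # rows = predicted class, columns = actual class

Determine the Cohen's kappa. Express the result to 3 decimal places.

0.582

Observed agreement pₒ = trace/N = 831/1201 = 0.6919
Expected agreement pₑ = Σ (rowᵢ·colᵢ)/N² = (404·428 + 147·255 + 377·265 + 273·253)/1201² = 0.2630
κ = (pₒ − pₑ)/(1 − pₑ) = (0.6919 − 0.2630)/(1 − 0.2630) = 0.582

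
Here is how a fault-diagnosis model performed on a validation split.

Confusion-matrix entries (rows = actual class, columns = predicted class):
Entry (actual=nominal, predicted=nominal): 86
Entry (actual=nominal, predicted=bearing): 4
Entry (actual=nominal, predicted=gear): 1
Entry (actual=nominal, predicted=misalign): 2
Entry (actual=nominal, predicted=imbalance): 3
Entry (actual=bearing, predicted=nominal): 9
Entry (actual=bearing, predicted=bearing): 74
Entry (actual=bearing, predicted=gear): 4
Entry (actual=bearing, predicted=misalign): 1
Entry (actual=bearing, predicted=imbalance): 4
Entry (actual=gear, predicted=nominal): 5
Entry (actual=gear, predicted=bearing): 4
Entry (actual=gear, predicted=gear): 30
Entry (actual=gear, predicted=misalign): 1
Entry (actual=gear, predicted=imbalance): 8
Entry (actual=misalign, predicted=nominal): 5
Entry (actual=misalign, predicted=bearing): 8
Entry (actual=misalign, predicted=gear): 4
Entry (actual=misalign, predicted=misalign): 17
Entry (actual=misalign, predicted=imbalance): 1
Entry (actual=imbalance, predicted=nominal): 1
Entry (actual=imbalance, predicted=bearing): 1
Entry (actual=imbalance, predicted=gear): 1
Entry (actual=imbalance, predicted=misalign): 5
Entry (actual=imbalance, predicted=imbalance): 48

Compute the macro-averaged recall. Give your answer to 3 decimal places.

0.734

Per-class recall (TP/(TP+FN)):
  nominal: TP=86, FN=4+1+2+3=10 → 86/96 = 0.8958
  bearing: TP=74, FN=9+4+1+4=18 → 74/92 = 0.8043
  gear: TP=30, FN=5+4+1+8=18 → 30/48 = 0.6250
  misalign: TP=17, FN=5+8+4+1=18 → 17/35 = 0.4857
  imbalance: TP=48, FN=1+1+1+5=8 → 48/56 = 0.8571
Macro-recall = mean = (0.8958 + 0.8043 + 0.6250 + 0.4857 + 0.8571) / 5 = 0.734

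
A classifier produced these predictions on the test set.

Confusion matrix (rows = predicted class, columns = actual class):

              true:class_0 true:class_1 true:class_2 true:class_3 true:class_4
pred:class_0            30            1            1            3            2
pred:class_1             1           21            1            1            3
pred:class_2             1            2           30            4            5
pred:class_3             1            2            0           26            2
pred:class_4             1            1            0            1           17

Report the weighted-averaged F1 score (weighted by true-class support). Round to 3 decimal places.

Per-class F1 score (2·TP/(2·TP+FP+FN)):
  class_0: TP=30, FP=1+1+3+2=7, FN=1+1+1+1=4 → 60/71 = 0.8451
  class_1: TP=21, FP=1+1+1+3=6, FN=1+2+2+1=6 → 42/54 = 0.7778
  class_2: TP=30, FP=1+2+4+5=12, FN=1+1+0+0=2 → 60/74 = 0.8108
  class_3: TP=26, FP=1+2+0+2=5, FN=3+1+4+1=9 → 52/66 = 0.7879
  class_4: TP=17, FP=1+1+0+1=3, FN=2+3+5+2=12 → 34/49 = 0.6939
Weighted-F1 score = Σ (supportᵢ/N)·F1 scoreᵢ with N=157: (34/157)·0.8451 + (27/157)·0.7778 + (32/157)·0.8108 + (35/157)·0.7879 + (29/157)·0.6939 = 0.786

0.786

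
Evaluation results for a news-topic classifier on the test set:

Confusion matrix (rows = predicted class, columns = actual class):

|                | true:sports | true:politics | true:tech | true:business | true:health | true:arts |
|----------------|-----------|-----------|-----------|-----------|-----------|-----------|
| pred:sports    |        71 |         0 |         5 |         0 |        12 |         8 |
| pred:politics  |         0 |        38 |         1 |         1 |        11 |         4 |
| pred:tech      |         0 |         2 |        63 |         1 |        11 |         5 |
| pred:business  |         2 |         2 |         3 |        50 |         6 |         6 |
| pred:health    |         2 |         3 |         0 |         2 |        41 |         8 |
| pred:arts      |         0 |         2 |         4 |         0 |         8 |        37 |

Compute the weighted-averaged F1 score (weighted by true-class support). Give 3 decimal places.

Per-class F1 score (2·TP/(2·TP+FP+FN)):
  sports: TP=71, FP=0+5+0+12+8=25, FN=0+0+2+2+0=4 → 142/171 = 0.8304
  politics: TP=38, FP=0+1+1+11+4=17, FN=0+2+2+3+2=9 → 76/102 = 0.7451
  tech: TP=63, FP=0+2+1+11+5=19, FN=5+1+3+0+4=13 → 126/158 = 0.7975
  business: TP=50, FP=2+2+3+6+6=19, FN=0+1+1+2+0=4 → 100/123 = 0.8130
  health: TP=41, FP=2+3+0+2+8=15, FN=12+11+11+6+8=48 → 82/145 = 0.5655
  arts: TP=37, FP=0+2+4+0+8=14, FN=8+4+5+6+8=31 → 74/119 = 0.6218
Weighted-F1 score = Σ (supportᵢ/N)·F1 scoreᵢ with N=409: (75/409)·0.8304 + (47/409)·0.7451 + (76/409)·0.7975 + (54/409)·0.8130 + (89/409)·0.5655 + (68/409)·0.6218 = 0.720

0.720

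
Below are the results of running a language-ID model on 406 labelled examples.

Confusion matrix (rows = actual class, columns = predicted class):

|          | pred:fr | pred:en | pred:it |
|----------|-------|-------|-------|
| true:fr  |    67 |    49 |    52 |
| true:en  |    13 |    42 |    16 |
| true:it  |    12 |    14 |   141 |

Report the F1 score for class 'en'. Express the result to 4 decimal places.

F1 score = 2·TP/(2·TP+FP+FN).
en: TP=42, FP=49+14=63, FN=13+16=29 → 84/176 = 0.47727

0.4773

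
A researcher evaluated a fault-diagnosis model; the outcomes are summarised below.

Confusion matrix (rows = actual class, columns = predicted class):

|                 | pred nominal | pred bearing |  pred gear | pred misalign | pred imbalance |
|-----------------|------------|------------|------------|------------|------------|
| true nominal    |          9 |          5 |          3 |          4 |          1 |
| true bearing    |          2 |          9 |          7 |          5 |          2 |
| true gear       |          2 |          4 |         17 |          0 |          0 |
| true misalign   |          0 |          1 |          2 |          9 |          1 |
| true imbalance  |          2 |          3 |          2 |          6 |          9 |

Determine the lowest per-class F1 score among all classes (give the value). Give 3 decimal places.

0.383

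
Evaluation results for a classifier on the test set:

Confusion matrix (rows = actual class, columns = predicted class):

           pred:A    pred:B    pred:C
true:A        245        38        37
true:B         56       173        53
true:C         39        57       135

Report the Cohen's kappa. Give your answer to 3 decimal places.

0.490

Observed agreement pₒ = trace/N = 553/833 = 0.6639
Expected agreement pₑ = Σ (rowᵢ·colᵢ)/N² = (320·340 + 282·268 + 231·225)/833² = 0.3406
κ = (pₒ − pₑ)/(1 − pₑ) = (0.6639 − 0.3406)/(1 − 0.3406) = 0.490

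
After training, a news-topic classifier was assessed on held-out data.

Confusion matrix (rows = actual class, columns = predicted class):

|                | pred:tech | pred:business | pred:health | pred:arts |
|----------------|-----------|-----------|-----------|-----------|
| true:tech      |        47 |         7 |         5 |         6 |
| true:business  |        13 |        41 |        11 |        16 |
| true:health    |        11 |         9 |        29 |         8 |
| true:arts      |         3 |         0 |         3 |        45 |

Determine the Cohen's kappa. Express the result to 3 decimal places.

Observed agreement pₒ = trace/N = 162/254 = 0.6378
Expected agreement pₑ = Σ (rowᵢ·colᵢ)/N² = (65·74 + 81·57 + 57·48 + 51·75)/254² = 0.2478
κ = (pₒ − pₑ)/(1 − pₑ) = (0.6378 − 0.2478)/(1 − 0.2478) = 0.518

0.518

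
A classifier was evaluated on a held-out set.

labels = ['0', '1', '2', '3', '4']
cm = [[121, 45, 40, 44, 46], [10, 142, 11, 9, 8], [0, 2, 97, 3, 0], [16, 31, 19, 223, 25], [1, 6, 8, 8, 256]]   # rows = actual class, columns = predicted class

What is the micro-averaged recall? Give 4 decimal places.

Micro-averaging pools counts across classes: ΣTP=839, ΣFP=332, ΣFN=332.
Micro-recall = TP/(TP+FN) on pooled counts = 0.7165 (equals overall accuracy in single-label multiclass).

0.7165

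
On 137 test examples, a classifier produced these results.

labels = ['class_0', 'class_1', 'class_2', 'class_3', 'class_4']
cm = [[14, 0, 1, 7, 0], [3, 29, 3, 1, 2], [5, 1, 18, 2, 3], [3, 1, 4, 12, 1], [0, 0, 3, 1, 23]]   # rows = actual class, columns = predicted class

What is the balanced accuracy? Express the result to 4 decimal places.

0.6887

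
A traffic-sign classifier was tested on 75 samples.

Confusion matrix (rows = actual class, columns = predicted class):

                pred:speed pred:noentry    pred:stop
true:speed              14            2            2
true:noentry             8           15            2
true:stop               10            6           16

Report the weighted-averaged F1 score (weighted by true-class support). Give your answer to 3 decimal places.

Per-class F1 score (2·TP/(2·TP+FP+FN)):
  speed: TP=14, FP=8+10=18, FN=2+2=4 → 28/50 = 0.5600
  noentry: TP=15, FP=2+6=8, FN=8+2=10 → 30/48 = 0.6250
  stop: TP=16, FP=2+2=4, FN=10+6=16 → 32/52 = 0.6154
Weighted-F1 score = Σ (supportᵢ/N)·F1 scoreᵢ with N=75: (18/75)·0.5600 + (25/75)·0.6250 + (32/75)·0.6154 = 0.605

0.605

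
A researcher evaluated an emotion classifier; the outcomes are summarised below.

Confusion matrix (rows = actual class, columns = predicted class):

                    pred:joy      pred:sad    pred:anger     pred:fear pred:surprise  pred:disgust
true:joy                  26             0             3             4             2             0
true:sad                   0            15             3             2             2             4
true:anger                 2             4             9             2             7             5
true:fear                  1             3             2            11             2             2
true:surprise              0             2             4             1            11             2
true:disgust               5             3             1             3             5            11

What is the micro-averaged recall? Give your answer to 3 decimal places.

0.522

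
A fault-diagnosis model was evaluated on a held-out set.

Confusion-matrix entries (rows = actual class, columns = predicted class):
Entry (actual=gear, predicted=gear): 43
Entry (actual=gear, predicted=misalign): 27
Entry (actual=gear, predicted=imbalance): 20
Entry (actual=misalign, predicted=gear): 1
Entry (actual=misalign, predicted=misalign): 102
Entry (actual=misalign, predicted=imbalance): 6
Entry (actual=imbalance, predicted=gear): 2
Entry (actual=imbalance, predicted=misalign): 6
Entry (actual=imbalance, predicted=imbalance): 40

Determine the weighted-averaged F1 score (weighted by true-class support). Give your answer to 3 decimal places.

0.736

Per-class F1 score (2·TP/(2·TP+FP+FN)):
  gear: TP=43, FP=1+2=3, FN=27+20=47 → 86/136 = 0.6324
  misalign: TP=102, FP=27+6=33, FN=1+6=7 → 204/244 = 0.8361
  imbalance: TP=40, FP=20+6=26, FN=2+6=8 → 80/114 = 0.7018
Weighted-F1 score = Σ (supportᵢ/N)·F1 scoreᵢ with N=247: (90/247)·0.6324 + (109/247)·0.8361 + (48/247)·0.7018 = 0.736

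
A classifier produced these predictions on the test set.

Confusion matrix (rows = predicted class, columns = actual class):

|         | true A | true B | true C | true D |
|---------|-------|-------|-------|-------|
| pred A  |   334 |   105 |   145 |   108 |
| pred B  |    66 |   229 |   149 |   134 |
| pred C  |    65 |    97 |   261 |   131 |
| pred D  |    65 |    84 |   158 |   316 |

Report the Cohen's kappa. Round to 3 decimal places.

Observed agreement pₒ = trace/N = 1140/2447 = 0.4659
Expected agreement pₑ = Σ (rowᵢ·colᵢ)/N² = (530·692 + 515·578 + 713·554 + 689·623)/2447² = 0.2486
κ = (pₒ − pₑ)/(1 − pₑ) = (0.4659 − 0.2486)/(1 − 0.2486) = 0.289

0.289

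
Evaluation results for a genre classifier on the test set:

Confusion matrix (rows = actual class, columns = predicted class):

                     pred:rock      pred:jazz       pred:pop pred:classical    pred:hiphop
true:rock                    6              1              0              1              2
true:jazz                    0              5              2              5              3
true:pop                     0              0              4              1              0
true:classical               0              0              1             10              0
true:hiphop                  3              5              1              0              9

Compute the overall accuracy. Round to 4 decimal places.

0.5763

Accuracy = trace / total = (6+5+4+10+9=34) / 59 = 34/59 = 0.5763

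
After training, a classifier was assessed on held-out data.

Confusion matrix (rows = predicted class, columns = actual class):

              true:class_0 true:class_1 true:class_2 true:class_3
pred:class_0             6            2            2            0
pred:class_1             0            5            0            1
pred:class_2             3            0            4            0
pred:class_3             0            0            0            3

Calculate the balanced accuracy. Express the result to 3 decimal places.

0.699

Balanced accuracy = mean of per-class recall.
  class_0: recall = 6/9 = 0.6667
  class_1: recall = 5/7 = 0.7143
  class_2: recall = 4/6 = 0.6667
  class_3: recall = 3/4 = 0.7500
Mean = (0.6667 + 0.7143 + 0.6667 + 0.7500) / 4 = 0.699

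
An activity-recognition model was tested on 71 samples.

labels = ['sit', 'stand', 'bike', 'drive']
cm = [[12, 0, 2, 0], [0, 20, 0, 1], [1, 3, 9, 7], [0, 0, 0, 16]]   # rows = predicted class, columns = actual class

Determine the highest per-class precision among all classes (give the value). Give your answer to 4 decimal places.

Per-class precision (TP/(TP+FP)):
  sit: TP=12, FP=0+2+0=2 → 12/14 = 0.85714
  stand: TP=20, FP=0+0+1=1 → 20/21 = 0.95238
  bike: TP=9, FP=1+3+7=11 → 9/20 = 0.45000
  drive: TP=16, FP=0+0+0=0 → 16/16 = 1.00000
Highest is class 'drive' with precision = 1.0000.

1.0000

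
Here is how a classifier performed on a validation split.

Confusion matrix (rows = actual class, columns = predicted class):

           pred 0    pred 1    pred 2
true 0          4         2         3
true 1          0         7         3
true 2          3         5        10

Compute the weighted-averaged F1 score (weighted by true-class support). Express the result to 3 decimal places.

0.565

Per-class F1 score (2·TP/(2·TP+FP+FN)):
  0: TP=4, FP=0+3=3, FN=2+3=5 → 8/16 = 0.5000
  1: TP=7, FP=2+5=7, FN=0+3=3 → 14/24 = 0.5833
  2: TP=10, FP=3+3=6, FN=3+5=8 → 20/34 = 0.5882
Weighted-F1 score = Σ (supportᵢ/N)·F1 scoreᵢ with N=37: (9/37)·0.5000 + (10/37)·0.5833 + (18/37)·0.5882 = 0.565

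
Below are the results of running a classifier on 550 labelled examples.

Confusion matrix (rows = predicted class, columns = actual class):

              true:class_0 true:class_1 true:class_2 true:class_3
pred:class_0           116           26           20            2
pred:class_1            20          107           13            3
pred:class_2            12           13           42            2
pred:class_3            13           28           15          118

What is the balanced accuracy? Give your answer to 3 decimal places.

0.687

Balanced accuracy = mean of per-class recall.
  class_0: recall = 116/161 = 0.7205
  class_1: recall = 107/174 = 0.6149
  class_2: recall = 42/90 = 0.4667
  class_3: recall = 118/125 = 0.9440
Mean = (0.7205 + 0.6149 + 0.4667 + 0.9440) / 4 = 0.687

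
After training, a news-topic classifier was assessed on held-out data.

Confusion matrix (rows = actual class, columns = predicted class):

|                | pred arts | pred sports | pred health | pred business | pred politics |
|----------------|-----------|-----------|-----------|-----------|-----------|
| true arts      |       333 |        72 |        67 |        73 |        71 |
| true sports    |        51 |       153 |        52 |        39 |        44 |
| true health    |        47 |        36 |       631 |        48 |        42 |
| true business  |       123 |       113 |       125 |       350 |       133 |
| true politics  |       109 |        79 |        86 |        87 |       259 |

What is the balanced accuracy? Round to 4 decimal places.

Balanced accuracy = mean of per-class recall.
  arts: recall = 333/616 = 0.54058
  sports: recall = 153/339 = 0.45133
  health: recall = 631/804 = 0.78483
  business: recall = 350/844 = 0.41469
  politics: recall = 259/620 = 0.41774
Mean = (0.54058 + 0.45133 + 0.78483 + 0.41469 + 0.41774) / 5 = 0.5218

0.5218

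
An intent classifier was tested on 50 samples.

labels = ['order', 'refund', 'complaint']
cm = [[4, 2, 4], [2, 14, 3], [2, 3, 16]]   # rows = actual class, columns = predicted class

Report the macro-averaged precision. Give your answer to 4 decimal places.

0.6442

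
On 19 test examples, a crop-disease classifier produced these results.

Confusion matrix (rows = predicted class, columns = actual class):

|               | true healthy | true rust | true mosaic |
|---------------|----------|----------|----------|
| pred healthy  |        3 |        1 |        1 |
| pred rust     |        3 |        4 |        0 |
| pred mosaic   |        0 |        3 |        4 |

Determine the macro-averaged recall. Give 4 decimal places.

Per-class recall (TP/(TP+FN)):
  healthy: TP=3, FN=3+0=3 → 3/6 = 0.50000
  rust: TP=4, FN=1+3=4 → 4/8 = 0.50000
  mosaic: TP=4, FN=1+0=1 → 4/5 = 0.80000
Macro-recall = mean = (0.50000 + 0.50000 + 0.80000) / 3 = 0.6000

0.6000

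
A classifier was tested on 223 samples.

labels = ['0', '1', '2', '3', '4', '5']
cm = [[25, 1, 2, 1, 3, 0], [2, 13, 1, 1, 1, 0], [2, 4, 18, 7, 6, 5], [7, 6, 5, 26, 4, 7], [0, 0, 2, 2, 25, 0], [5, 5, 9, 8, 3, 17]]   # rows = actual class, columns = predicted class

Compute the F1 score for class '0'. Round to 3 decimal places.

One-vs-rest for '0': TP = diagonal; FP = other classes predicted '0'; FN = '0' predicted as other.
F1 score = 2·TP/(2·TP+FP+FN).
0: TP=25, FP=2+2+7+0+5=16, FN=1+2+1+3+0=7 → 50/73 = 0.6849

0.685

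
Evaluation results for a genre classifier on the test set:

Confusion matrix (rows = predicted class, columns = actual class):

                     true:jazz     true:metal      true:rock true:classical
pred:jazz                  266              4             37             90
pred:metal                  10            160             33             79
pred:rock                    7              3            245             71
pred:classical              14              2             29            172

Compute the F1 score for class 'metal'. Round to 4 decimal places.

0.7095

Treat 'metal' as positive and all other classes as negative.
F1 score = 2·TP/(2·TP+FP+FN).
metal: TP=160, FP=10+33+79=122, FN=4+3+2=9 → 320/451 = 0.70953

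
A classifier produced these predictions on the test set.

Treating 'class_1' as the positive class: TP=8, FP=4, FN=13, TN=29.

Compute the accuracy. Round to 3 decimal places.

0.685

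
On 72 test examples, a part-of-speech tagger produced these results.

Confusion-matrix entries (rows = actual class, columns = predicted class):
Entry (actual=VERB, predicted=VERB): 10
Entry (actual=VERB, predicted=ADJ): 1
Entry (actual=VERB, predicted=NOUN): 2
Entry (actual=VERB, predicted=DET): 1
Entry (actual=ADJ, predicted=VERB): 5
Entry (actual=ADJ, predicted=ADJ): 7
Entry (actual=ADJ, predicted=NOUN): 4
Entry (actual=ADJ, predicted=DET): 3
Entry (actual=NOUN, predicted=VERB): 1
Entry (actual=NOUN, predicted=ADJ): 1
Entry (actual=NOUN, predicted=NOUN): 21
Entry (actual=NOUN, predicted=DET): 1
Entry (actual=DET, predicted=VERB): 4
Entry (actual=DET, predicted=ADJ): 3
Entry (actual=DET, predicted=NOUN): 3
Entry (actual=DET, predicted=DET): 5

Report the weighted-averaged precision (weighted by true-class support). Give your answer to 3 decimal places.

0.589

Per-class precision (TP/(TP+FP)):
  VERB: TP=10, FP=5+1+4=10 → 10/20 = 0.5000
  ADJ: TP=7, FP=1+1+3=5 → 7/12 = 0.5833
  NOUN: TP=21, FP=2+4+3=9 → 21/30 = 0.7000
  DET: TP=5, FP=1+3+1=5 → 5/10 = 0.5000
Weighted-precision = Σ (supportᵢ/N)·precisionᵢ with N=72: (14/72)·0.5000 + (19/72)·0.5833 + (24/72)·0.7000 + (15/72)·0.5000 = 0.589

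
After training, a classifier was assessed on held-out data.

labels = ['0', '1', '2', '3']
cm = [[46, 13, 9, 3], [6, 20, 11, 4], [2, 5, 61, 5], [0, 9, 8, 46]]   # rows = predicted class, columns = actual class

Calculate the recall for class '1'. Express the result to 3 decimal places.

0.426

Treat '1' as positive and all other classes as negative.
recall = TP/(TP+FN).
1: TP=20, FN=13+5+9=27 → 20/47 = 0.4255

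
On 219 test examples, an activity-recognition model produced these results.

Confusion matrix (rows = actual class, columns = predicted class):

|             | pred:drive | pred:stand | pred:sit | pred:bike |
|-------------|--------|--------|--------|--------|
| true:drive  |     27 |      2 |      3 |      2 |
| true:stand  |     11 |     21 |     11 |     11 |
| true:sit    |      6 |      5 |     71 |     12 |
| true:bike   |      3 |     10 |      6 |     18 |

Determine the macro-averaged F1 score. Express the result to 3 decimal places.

0.585

Per-class F1 score (2·TP/(2·TP+FP+FN)):
  drive: TP=27, FP=11+6+3=20, FN=2+3+2=7 → 54/81 = 0.6667
  stand: TP=21, FP=2+5+10=17, FN=11+11+11=33 → 42/92 = 0.4565
  sit: TP=71, FP=3+11+6=20, FN=6+5+12=23 → 142/185 = 0.7676
  bike: TP=18, FP=2+11+12=25, FN=3+10+6=19 → 36/80 = 0.4500
Macro-F1 score = mean = (0.6667 + 0.4565 + 0.7676 + 0.4500) / 4 = 0.585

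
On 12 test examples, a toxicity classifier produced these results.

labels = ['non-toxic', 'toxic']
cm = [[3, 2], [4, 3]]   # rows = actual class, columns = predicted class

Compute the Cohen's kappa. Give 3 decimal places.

0.027

Observed agreement pₒ = trace/N = 6/12 = 0.5000
Expected agreement pₑ = Σ (rowᵢ·colᵢ)/N² = (5·7 + 7·5)/12² = 0.4861
κ = (pₒ − pₑ)/(1 − pₑ) = (0.5000 − 0.4861)/(1 − 0.4861) = 0.027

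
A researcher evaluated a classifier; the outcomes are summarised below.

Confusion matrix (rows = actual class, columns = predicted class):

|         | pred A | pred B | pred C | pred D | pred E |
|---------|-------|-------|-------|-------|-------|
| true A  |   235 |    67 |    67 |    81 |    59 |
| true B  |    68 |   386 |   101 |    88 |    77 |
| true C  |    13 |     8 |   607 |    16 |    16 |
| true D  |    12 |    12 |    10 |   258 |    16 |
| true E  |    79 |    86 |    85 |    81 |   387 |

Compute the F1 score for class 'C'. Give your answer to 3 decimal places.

Take TP from the diagonal, FP from the rest of the 'C' prediction marginal, FN from the rest of the 'C' actual marginal.
F1 score = 2·TP/(2·TP+FP+FN).
C: TP=607, FP=67+101+10+85=263, FN=13+8+16+16=53 → 1214/1530 = 0.7935

0.793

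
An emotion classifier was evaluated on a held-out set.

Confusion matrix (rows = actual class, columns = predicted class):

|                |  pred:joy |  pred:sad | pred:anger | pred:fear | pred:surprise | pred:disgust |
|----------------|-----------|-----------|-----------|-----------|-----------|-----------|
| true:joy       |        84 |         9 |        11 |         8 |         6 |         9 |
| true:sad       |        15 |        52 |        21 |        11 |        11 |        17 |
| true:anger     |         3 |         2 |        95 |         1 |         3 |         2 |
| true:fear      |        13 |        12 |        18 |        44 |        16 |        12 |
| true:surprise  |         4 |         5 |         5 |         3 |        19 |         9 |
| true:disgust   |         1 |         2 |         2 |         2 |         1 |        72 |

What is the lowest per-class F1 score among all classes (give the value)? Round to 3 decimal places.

0.376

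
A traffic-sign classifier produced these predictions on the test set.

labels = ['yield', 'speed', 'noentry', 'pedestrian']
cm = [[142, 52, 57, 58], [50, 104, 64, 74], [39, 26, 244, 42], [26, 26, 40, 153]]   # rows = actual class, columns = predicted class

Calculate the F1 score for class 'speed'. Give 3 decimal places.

F1 score = 2·TP/(2·TP+FP+FN).
speed: TP=104, FP=52+26+26=104, FN=50+64+74=188 → 208/500 = 0.4160

0.416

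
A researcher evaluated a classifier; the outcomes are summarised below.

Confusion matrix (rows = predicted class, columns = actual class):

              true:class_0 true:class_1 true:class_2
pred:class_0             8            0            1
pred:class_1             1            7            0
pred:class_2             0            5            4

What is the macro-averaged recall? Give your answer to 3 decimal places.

0.757

Per-class recall (TP/(TP+FN)):
  class_0: TP=8, FN=1+0=1 → 8/9 = 0.8889
  class_1: TP=7, FN=0+5=5 → 7/12 = 0.5833
  class_2: TP=4, FN=1+0=1 → 4/5 = 0.8000
Macro-recall = mean = (0.8889 + 0.5833 + 0.8000) / 3 = 0.757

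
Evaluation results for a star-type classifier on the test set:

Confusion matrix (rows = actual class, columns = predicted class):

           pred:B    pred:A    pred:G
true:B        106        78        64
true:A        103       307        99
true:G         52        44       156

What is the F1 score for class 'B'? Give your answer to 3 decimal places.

F1 score = 2·TP/(2·TP+FP+FN).
B: TP=106, FP=103+52=155, FN=78+64=142 → 212/509 = 0.4165

0.417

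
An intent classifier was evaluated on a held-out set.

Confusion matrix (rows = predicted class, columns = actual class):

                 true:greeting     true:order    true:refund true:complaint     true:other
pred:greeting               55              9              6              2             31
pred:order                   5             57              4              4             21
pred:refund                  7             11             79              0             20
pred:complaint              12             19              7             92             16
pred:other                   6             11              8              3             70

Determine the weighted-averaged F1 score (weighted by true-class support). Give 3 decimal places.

Per-class F1 score (2·TP/(2·TP+FP+FN)):
  greeting: TP=55, FP=9+6+2+31=48, FN=5+7+12+6=30 → 110/188 = 0.5851
  order: TP=57, FP=5+4+4+21=34, FN=9+11+19+11=50 → 114/198 = 0.5758
  refund: TP=79, FP=7+11+0+20=38, FN=6+4+7+8=25 → 158/221 = 0.7149
  complaint: TP=92, FP=12+19+7+16=54, FN=2+4+0+3=9 → 184/247 = 0.7449
  other: TP=70, FP=6+11+8+3=28, FN=31+21+20+16=88 → 140/256 = 0.5469
Weighted-F1 score = Σ (supportᵢ/N)·F1 scoreᵢ with N=555: (85/555)·0.5851 + (107/555)·0.5758 + (104/555)·0.7149 + (101/555)·0.7449 + (158/555)·0.5469 = 0.626

0.626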